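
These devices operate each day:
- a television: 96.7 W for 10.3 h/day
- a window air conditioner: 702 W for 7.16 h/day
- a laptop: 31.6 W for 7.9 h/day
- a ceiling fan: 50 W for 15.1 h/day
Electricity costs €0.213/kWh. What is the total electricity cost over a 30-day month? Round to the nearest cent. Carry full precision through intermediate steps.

television: 96.7 W × 10.3 h × 30 d = 29,880 Wh = 29.88 kWh
window air conditioner: 702 W × 7.16 h × 30 d = 150,790 Wh = 150.8 kWh
laptop: 31.6 W × 7.9 h × 30 d = 7,489 Wh = 7.489 kWh
ceiling fan: 50 W × 15.1 h × 30 d = 22,650 Wh = 22.65 kWh
Total energy = 29.88 + 150.8 + 7.489 + 22.65 = 210.8 kWh
Cost = 210.8 kWh × €0.213 = €44.90

€44.90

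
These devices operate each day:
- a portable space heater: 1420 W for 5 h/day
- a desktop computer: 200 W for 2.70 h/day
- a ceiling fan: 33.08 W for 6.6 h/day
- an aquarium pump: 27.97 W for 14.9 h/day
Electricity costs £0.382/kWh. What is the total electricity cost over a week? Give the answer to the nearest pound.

£22

portable space heater: 1420 W × 5 h × 7 d = 49,700 Wh = 49.7 kWh
desktop computer: 200 W × 2.70 h × 7 d = 3,780 Wh = 3.78 kWh
ceiling fan: 33.08 W × 6.6 h × 7 d = 1,528 Wh = 1.528 kWh
aquarium pump: 27.97 W × 14.9 h × 7 d = 2,917 Wh = 2.917 kWh
Total energy = 49.7 + 3.78 + 1.528 + 2.917 = 57.93 kWh
Cost = 57.93 kWh × £0.382 = £22.13 ≈ £22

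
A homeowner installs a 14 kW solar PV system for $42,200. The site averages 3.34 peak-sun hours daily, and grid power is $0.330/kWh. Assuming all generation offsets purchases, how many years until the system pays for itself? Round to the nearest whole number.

Daily generation = 14 kW × 3.34 h = 46.76 kWh
Annual generation = 46.76 × 365 = 17067 kWh
Annual savings = 17067 × $0.330 = $5,632.24
Payback = $42,200 / $5,632.24 = 7.49 years

7 years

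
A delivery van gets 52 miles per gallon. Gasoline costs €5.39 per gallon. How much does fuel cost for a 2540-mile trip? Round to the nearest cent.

€263.28

Fuel = 2540 mi / 52 mpg = 48.85 gal
Cost = 48.85 gal × €5.39/gal = €263.28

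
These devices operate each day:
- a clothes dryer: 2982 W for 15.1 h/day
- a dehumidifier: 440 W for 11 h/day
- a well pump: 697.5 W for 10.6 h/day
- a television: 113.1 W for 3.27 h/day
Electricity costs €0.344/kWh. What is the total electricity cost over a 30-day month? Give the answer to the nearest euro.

€595

clothes dryer: 2982 W × 15.1 h × 30 d = 1,350,846 Wh = 1,351 kWh
dehumidifier: 440 W × 11 h × 30 d = 145,200 Wh = 145.2 kWh
well pump: 697.5 W × 10.6 h × 30 d = 221,805 Wh = 221.8 kWh
television: 113.1 W × 3.27 h × 30 d = 11,095 Wh = 11.1 kWh
Total energy = 1,351 + 145.2 + 221.8 + 11.1 = 1,729 kWh
Cost = 1,729 kWh × €0.344 = €594.76 ≈ €595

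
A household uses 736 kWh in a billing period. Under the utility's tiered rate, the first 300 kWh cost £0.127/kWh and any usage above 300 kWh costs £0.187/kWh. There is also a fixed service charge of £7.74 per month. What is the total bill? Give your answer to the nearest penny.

£127.37

First 300 kWh × £0.127 = £38.10
Remaining 436 kWh × £0.187 = £81.53
Energy charge = £119.63; + service £7.74 = £127.37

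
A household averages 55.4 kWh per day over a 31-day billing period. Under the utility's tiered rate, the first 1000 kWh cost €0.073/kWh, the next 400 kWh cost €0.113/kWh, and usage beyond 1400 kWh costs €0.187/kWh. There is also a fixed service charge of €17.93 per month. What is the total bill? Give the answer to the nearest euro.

Usage = 55.4 kWh/day × 31 days = 1717.4 kWh
First 1000 kWh × €0.073 = €73.00
Next 400 kWh × €0.113 = €45.20
Remaining 317.4 kWh × €0.187 = €59.35
Energy charge = €177.55; + service €17.93 = €195.48 ≈ €195

€195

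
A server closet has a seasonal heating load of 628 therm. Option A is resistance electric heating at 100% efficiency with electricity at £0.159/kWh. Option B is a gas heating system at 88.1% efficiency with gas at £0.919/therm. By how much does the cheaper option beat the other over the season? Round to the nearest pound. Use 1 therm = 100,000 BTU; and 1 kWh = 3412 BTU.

Heat load = 628 therm × 100,000 = 62,800,000 BTU
Gas: input = 62,800,000 / 0.881 = 71,282,633 BTU = 712.8 therm → 712.8 × £0.919 = £655.09
Electric: 62,800,000 BTU / 3412 = 18,410 kWh → × £0.159 = £2,926.49
Difference = |£655.09 − £2,926.49| = £2,271.41 ≈ £2271

£2271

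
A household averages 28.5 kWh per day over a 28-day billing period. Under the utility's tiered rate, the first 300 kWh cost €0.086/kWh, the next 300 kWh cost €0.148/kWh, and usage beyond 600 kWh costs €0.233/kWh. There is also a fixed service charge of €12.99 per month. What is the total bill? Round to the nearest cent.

€129.32

Usage = 28.5 kWh/day × 28 days = 798 kWh
First 300 kWh × €0.086 = €25.80
Next 300 kWh × €0.148 = €44.40
Remaining 198 kWh × €0.233 = €46.13
Energy charge = €116.33; + service €12.99 = €129.32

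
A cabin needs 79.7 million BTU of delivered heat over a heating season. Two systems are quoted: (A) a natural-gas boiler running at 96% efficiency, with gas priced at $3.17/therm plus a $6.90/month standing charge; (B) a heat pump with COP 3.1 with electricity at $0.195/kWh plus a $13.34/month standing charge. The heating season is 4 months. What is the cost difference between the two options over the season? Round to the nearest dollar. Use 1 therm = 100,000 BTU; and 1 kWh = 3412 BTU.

Heat load = 79.7 × 10⁶ BTU = 79,700,000 BTU
Gas: input = 79,700,000 / 0.96 = 83,020,833 BTU = 830.2 therm → 830.2 × $3.17 = $2,631.76; + 4 × $6.90 standing = $2,659.36
Heat pump: 79,700,000 BTU / 3412 = 23,360 kWh heat; / 3.1 = 7,535 kWh in → × $0.195 = $1,469.34; + 4 × $13.34 standing = $1,522.70
Difference = |$2,659.36 − $1,522.70| = $1,136.66 ≈ $1137

$1137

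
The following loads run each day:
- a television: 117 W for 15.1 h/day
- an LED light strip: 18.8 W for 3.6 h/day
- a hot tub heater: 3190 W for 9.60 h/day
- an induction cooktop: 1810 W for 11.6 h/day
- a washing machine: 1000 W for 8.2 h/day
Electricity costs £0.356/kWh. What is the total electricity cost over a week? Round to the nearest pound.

£154

television: 117 W × 15.1 h × 7 d = 12,367 Wh = 12.37 kWh
LED light strip: 18.8 W × 3.6 h × 7 d = 474 Wh = 0.4738 kWh
hot tub heater: 3190 W × 9.60 h × 7 d = 214,368 Wh = 214.4 kWh
induction cooktop: 1810 W × 11.6 h × 7 d = 146,972 Wh = 147 kWh
washing machine: 1000 W × 8.2 h × 7 d = 57,400 Wh = 57.4 kWh
Total energy = 12.37 + 0.4738 + 214.4 + 147 + 57.4 = 431.6 kWh
Cost = 431.6 kWh × £0.356 = £153.64 ≈ £154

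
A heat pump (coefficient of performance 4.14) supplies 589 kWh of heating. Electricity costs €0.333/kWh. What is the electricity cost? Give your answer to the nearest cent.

Electrical input = 589 kWh / 4.14 = 142.3 kWh
Cost = 142.3 × €0.333/kWh = €47.38

€47.38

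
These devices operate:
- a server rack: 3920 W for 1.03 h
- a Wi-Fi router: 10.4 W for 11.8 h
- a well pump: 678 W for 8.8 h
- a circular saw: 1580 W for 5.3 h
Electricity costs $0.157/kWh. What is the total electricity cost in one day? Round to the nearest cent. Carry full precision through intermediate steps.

$2.90

server rack: 3920 W × 1.03 h = 4,038 Wh = 4.038 kWh
Wi-Fi router: 10.4 W × 11.8 h = 123 Wh = 0.1227 kWh
well pump: 678 W × 8.8 h = 5,966 Wh = 5.966 kWh
circular saw: 1580 W × 5.3 h = 8,374 Wh = 8.374 kWh
Total energy = 4.038 + 0.1227 + 5.966 + 8.374 = 18.5 kWh
Cost = 18.5 kWh × $0.157 = $2.90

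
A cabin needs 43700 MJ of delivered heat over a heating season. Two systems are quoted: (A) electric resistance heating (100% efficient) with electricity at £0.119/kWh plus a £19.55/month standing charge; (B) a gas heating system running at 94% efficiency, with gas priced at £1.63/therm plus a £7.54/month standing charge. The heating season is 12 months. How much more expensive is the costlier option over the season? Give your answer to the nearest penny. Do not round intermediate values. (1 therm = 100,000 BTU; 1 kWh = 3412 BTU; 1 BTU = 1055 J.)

Heat load = 43700 MJ = 43,700,000,000 J / 1055 = 41,421,801 BTU
Gas: input = 41,421,801 / 0.940 = 44,065,746 BTU = 440.7 therm → 440.7 × £1.63 = £718.27; + 12 × £7.54 standing = £808.75
Electric: 41,421,801 BTU / 3412 = 12,140 kWh → × £0.119 = £1,444.66; + 12 × £19.55 standing = £1,679.26
Difference = |£808.75 − £1,679.26| = £870.51

£870.51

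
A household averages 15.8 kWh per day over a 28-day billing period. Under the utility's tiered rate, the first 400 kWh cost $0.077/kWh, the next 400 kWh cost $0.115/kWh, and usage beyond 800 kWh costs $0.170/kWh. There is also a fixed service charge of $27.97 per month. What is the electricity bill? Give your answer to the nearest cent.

$63.65

Usage = 15.8 kWh/day × 28 days = 442.4 kWh
First 400 kWh × $0.077 = $30.80
Next 42.4 kWh × $0.115 = $4.88
Remaining tier: 0 kWh (not reached)
Energy charge = $35.68; + service $27.97 = $63.65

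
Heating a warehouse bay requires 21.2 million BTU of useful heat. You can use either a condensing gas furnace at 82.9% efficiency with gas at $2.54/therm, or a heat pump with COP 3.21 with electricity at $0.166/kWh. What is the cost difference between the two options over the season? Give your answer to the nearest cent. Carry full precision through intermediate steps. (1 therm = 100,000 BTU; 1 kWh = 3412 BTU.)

$328.24

Heat load = 21.2 × 10⁶ BTU = 21,200,000 BTU
Gas: input = 21,200,000 / 0.829 = 25,572,979 BTU = 255.7 therm → 255.7 × $2.54 = $649.55
Heat pump: 21,200,000 BTU / 3412 = 6,213 kWh heat; / 3.21 = 1,936 kWh in → × $0.166 = $321.31
Difference = |$649.55 − $321.31| = $328.24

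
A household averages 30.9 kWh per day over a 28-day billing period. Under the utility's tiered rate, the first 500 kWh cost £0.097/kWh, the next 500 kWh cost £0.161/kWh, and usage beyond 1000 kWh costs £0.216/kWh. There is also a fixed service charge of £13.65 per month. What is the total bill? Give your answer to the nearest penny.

£120.95

Usage = 30.9 kWh/day × 28 days = 865.2 kWh
First 500 kWh × £0.097 = £48.50
Next 365.2 kWh × £0.161 = £58.80
Remaining tier: 0 kWh (not reached)
Energy charge = £107.30; + service £13.65 = £120.95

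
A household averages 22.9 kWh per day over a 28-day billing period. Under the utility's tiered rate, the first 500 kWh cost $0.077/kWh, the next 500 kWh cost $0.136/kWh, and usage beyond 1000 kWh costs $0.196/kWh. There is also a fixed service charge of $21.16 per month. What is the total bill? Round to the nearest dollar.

$79

Usage = 22.9 kWh/day × 28 days = 641.2 kWh
First 500 kWh × $0.077 = $38.50
Next 141.2 kWh × $0.136 = $19.20
Remaining tier: 0 kWh (not reached)
Energy charge = $57.70; + service $21.16 = $78.86 ≈ $79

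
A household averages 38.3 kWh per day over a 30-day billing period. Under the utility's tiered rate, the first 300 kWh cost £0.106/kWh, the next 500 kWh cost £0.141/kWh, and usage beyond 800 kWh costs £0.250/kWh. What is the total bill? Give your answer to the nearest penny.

Usage = 38.3 kWh/day × 30 days = 1149 kWh
First 300 kWh × £0.106 = £31.80
Next 500 kWh × £0.141 = £70.50
Remaining 349 kWh × £0.250 = £87.25
Total = £189.55

£189.55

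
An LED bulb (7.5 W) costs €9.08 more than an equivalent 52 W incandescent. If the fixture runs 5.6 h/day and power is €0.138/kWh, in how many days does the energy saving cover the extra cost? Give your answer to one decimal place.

Power saved = 52 − 7.5 = 44.5 W
Daily energy saved = 44.5 W × 5.6 h = 249.2 Wh = 0.2492 kWh
Daily savings = 0.2492 × €0.138 = €0.0344
Payback = €9.08 / €0.0344 per day = 264 days

264.0 days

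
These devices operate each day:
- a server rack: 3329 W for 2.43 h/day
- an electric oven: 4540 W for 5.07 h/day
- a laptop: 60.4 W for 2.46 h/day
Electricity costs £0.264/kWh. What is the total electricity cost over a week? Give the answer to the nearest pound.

£58

server rack: 3329 W × 2.43 h × 7 d = 56,626 Wh = 56.63 kWh
electric oven: 4540 W × 5.07 h × 7 d = 161,125 Wh = 161.1 kWh
laptop: 60.4 W × 2.46 h × 7 d = 1,040 Wh = 1.04 kWh
Total energy = 56.63 + 161.1 + 1.04 = 218.8 kWh
Cost = 218.8 kWh × £0.264 = £57.76 ≈ £58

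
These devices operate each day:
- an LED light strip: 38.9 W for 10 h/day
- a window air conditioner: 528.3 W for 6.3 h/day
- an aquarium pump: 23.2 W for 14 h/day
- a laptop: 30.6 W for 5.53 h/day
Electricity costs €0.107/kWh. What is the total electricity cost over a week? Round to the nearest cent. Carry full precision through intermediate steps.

€3.15

LED light strip: 38.9 W × 10 h × 7 d = 2,723 Wh = 2.723 kWh
window air conditioner: 528.3 W × 6.3 h × 7 d = 23,298 Wh = 23.3 kWh
aquarium pump: 23.2 W × 14 h × 7 d = 2,274 Wh = 2.274 kWh
laptop: 30.6 W × 5.53 h × 7 d = 1,185 Wh = 1.185 kWh
Total energy = 2.723 + 23.3 + 2.274 + 1.185 = 29.48 kWh
Cost = 29.48 kWh × €0.107 = €3.15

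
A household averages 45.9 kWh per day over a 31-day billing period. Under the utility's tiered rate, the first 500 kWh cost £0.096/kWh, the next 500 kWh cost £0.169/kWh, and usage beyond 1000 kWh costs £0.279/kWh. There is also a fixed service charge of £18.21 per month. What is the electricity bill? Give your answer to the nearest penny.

£268.70

Usage = 45.9 kWh/day × 31 days = 1422.9 kWh
First 500 kWh × £0.096 = £48.00
Next 500 kWh × £0.169 = £84.50
Remaining 422.9 kWh × £0.279 = £117.99
Energy charge = £250.49; + service £18.21 = £268.70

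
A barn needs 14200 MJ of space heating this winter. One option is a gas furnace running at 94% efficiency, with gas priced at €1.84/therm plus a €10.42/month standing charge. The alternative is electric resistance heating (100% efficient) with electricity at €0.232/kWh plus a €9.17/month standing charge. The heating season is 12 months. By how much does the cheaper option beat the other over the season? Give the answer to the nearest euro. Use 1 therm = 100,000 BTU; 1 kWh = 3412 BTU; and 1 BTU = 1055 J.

€637

Heat load = 14200 MJ = 14,200,000,000 J / 1055 = 13,459,716 BTU
Gas: input = 13,459,716 / 0.94 = 14,318,846 BTU = 143.2 therm → 143.2 × €1.84 = €263.47; + 12 × €10.42 standing = €388.51
Electric: 13,459,716 BTU / 3412 = 3,945 kWh → × €0.232 = €915.20; + 12 × €9.17 standing = €1,025.24
Difference = |€388.51 − €1,025.24| = €636.73 ≈ €637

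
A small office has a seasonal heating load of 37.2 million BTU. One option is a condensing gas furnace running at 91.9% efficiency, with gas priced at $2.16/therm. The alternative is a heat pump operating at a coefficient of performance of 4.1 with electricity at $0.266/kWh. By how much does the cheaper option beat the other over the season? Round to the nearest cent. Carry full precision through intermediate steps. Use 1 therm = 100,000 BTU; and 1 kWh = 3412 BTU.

$167.00

Heat load = 37.2 × 10⁶ BTU = 37,200,000 BTU
Gas: input = 37,200,000 / 0.919 = 40,478,781 BTU = 404.8 therm → 404.8 × $2.16 = $874.34
Heat pump: 37,200,000 BTU / 3412 = 10,900 kWh heat; / 4.1 = 2,659 kWh in → × $0.266 = $707.35
Difference = |$874.34 − $707.35| = $167.00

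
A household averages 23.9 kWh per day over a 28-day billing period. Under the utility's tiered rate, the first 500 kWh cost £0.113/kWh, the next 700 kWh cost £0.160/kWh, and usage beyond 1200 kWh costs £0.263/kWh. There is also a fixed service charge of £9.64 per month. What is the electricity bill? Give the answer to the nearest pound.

Usage = 23.9 kWh/day × 28 days = 669.2 kWh
First 500 kWh × £0.113 = £56.50
Next 169.2 kWh × £0.160 = £27.07
Remaining tier: 0 kWh (not reached)
Energy charge = £83.57; + service £9.64 = £93.21 ≈ £93

£93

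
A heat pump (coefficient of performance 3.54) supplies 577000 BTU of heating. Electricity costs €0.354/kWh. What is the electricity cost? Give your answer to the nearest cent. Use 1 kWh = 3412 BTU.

€16.91

Heat delivered = 577,000 BTU / 3412 = 169.1 kWh
Electrical input = 169.1 kWh / 3.54 = 47.77 kWh
Cost = 47.77 × €0.354/kWh = €16.91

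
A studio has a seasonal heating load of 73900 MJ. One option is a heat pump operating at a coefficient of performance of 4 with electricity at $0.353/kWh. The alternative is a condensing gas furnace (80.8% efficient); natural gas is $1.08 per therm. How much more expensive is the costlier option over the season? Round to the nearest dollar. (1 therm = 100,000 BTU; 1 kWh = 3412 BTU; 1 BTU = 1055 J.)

$875

Heat load = 73900 MJ = 73,900,000,000 J / 1055 = 70,047,393 BTU
Gas: input = 70,047,393 / 0.808 = 86,692,319 BTU = 866.9 therm → 866.9 × $1.08 = $936.28
Heat pump: 70,047,393 BTU / 3412 = 20,530 kWh heat; / 4 = 5,132 kWh in → × $0.353 = $1,811.75
Difference = |$936.28 − $1,811.75| = $875.47 ≈ $875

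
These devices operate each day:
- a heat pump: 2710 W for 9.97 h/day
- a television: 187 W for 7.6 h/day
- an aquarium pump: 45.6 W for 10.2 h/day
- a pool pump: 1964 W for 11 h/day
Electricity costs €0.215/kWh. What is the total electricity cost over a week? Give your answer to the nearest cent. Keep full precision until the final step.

heat pump: 2710 W × 9.97 h × 7 d = 189,131 Wh = 189.1 kWh
television: 187 W × 7.6 h × 7 d = 9,948 Wh = 9.948 kWh
aquarium pump: 45.6 W × 10.2 h × 7 d = 3,256 Wh = 3.256 kWh
pool pump: 1964 W × 11 h × 7 d = 151,228 Wh = 151.2 kWh
Total energy = 189.1 + 9.948 + 3.256 + 151.2 = 353.6 kWh
Cost = 353.6 kWh × €0.215 = €76.02

€76.02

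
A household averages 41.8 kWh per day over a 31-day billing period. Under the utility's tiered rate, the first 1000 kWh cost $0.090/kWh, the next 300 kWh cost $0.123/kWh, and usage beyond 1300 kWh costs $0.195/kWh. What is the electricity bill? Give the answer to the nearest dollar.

Usage = 41.8 kWh/day × 31 days = 1295.8 kWh
First 1000 kWh × $0.090 = $90.00
Next 295.8 kWh × $0.123 = $36.38
Remaining tier: 0 kWh (not reached)
Total = $126.38 ≈ $126

$126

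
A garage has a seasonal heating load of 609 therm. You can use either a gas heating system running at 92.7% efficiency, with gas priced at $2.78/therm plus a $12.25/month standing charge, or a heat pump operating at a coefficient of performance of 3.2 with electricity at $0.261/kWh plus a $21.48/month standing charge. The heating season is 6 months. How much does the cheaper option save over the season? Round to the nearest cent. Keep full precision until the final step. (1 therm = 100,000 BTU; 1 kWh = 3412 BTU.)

Heat load = 609 therm × 100,000 = 60,900,000 BTU
Gas: input = 60,900,000 / 0.927 = 65,695,793 BTU = 657 therm → 657 × $2.78 = $1,826.34; + 6 × $12.25 standing = $1,899.84
Heat pump: 60,900,000 BTU / 3412 = 17,850 kWh heat; / 3.2 = 5,578 kWh in → × $0.261 = $1,455.79; + 6 × $21.48 standing = $1,584.67
Difference = |$1,899.84 − $1,584.67| = $315.17

$315.17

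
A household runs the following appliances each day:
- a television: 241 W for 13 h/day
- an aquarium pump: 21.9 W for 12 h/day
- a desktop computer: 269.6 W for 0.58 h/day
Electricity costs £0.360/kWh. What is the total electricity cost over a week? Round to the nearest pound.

television: 241 W × 13 h × 7 d = 21,931 Wh = 21.93 kWh
aquarium pump: 21.9 W × 12 h × 7 d = 1,840 Wh = 1.84 kWh
desktop computer: 269.6 W × 0.58 h × 7 d = 1,095 Wh = 1.095 kWh
Total energy = 21.93 + 1.84 + 1.095 = 24.87 kWh
Cost = 24.87 kWh × £0.360 = £8.95 ≈ £9

£9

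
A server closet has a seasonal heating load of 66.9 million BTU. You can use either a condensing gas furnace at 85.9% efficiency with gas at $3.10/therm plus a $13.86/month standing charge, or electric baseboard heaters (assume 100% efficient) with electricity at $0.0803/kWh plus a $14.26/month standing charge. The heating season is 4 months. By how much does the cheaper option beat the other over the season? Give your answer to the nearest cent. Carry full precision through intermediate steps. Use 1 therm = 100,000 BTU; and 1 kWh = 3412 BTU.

$838.26

Heat load = 66.9 × 10⁶ BTU = 66,900,000 BTU
Gas: input = 66,900,000 / 0.859 = 77,881,257 BTU = 778.8 therm → 778.8 × $3.10 = $2,414.32; + 4 × $13.86 standing = $2,469.76
Electric: 66,900,000 BTU / 3412 = 19,610 kWh → × $0.0803 = $1,574.46; + 4 × $14.26 standing = $1,631.50
Difference = |$2,469.76 − $1,631.50| = $838.26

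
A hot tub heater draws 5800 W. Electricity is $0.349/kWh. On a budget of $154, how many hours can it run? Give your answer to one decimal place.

Energy budget = $154 / $0.349 per kWh = 441.3 kWh = 441,261 Wh
Runtime = 441,261 Wh / 5800 W = 76.08 h

76.1 h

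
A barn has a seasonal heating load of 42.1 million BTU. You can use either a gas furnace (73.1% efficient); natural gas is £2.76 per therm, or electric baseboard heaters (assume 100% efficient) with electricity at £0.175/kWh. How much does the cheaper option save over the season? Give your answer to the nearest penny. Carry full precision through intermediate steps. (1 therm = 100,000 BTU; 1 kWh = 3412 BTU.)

£569.74

Heat load = 42.1 × 10⁶ BTU = 42,100,000 BTU
Gas: input = 42,100,000 / 0.731 = 57,592,339 BTU = 575.9 therm → 575.9 × £2.76 = £1,589.55
Electric: 42,100,000 BTU / 3412 = 12,340 kWh → × £0.175 = £2,159.29
Difference = |£1,589.55 − £2,159.29| = £569.74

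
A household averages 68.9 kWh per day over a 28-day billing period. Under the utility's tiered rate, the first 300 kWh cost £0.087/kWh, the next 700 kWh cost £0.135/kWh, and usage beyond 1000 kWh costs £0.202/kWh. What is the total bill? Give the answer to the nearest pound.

£308

Usage = 68.9 kWh/day × 28 days = 1929.2 kWh
First 300 kWh × £0.087 = £26.10
Next 700 kWh × £0.135 = £94.50
Remaining 929.2 kWh × £0.202 = £187.70
Total = £308.30 ≈ £308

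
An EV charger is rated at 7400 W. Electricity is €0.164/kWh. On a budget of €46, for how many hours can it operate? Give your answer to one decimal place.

Energy budget = €46 / €0.164 per kWh = 280.5 kWh = 280,488 Wh
Runtime = 280,488 Wh / 7400 W = 37.9 h

37.9 h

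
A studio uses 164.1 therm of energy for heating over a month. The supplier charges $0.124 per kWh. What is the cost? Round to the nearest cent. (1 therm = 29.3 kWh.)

164.1 therm × (29.3 kWh/therm) = 4,808 kWh
Cost = 4,808 kWh × $0.124/kWh = $596.21

$596.21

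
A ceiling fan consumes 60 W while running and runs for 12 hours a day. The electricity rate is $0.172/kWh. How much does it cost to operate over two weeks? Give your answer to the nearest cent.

$1.73

Energy = 60 W × 12 h/day × 14 days = 10,080 Wh = 10.08 kWh
Cost = 10.08 kWh × $0.172/kWh = $1.73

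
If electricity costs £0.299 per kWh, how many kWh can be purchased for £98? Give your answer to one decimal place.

£98 / £0.299 per kWh = 327.8 kWh

327.8 kWh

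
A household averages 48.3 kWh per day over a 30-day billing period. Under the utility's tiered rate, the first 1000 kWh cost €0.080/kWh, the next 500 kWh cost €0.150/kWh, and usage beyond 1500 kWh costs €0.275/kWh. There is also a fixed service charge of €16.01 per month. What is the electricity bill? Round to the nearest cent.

Usage = 48.3 kWh/day × 30 days = 1449 kWh
First 1000 kWh × €0.080 = €80.00
Next 449 kWh × €0.150 = €67.35
Remaining tier: 0 kWh (not reached)
Energy charge = €147.35; + service €16.01 = €163.36

€163.36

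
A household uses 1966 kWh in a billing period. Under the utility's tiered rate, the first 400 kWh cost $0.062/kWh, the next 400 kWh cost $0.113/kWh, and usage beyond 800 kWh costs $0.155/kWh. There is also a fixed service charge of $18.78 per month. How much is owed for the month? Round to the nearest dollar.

$270

First 400 kWh × $0.062 = $24.80
Next 400 kWh × $0.113 = $45.20
Remaining 1166 kWh × $0.155 = $180.73
Energy charge = $250.73; + service $18.78 = $269.51 ≈ $270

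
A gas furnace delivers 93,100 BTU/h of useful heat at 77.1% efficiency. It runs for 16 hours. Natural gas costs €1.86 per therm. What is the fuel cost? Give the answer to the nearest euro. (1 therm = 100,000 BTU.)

€36

Heat delivered = 93,100 BTU/h × 16 h = 1,489,600 BTU
Gas input = 1,489,600 / 0.771 = 1,932,036 BTU
= 1,932,036 / 100,000 = 19.32 therm
Cost = 19.32 × €1.86/therm = €35.94 ≈ €36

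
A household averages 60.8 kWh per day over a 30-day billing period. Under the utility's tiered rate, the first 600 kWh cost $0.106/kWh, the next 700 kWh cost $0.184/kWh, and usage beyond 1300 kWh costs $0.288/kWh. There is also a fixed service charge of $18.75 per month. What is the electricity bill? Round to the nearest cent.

$362.06

Usage = 60.8 kWh/day × 30 days = 1824 kWh
First 600 kWh × $0.106 = $63.60
Next 700 kWh × $0.184 = $128.80
Remaining 524 kWh × $0.288 = $150.91
Energy charge = $343.31; + service $18.75 = $362.06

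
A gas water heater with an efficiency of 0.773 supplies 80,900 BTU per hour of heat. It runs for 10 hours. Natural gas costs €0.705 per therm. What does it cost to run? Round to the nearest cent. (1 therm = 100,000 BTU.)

€7.38

Heat delivered = 80,900 BTU/h × 10 h = 809,000 BTU
Gas input = 809,000 / 0.773 = 1,046,572 BTU
= 1,046,572 / 100,000 = 10.47 therm
Cost = 10.47 × €0.705/therm = €7.38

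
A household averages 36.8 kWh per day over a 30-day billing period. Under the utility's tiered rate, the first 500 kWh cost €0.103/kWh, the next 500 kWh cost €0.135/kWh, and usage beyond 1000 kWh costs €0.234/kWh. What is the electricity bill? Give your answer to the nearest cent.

Usage = 36.8 kWh/day × 30 days = 1104 kWh
First 500 kWh × €0.103 = €51.50
Next 500 kWh × €0.135 = €67.50
Remaining 104 kWh × €0.234 = €24.34
Total = €143.34

€143.34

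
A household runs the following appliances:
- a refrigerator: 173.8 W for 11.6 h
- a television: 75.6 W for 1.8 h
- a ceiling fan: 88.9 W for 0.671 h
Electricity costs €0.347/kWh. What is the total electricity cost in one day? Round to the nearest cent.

€0.77

refrigerator: 173.8 W × 11.6 h = 2,016 Wh = 2.016 kWh
television: 75.6 W × 1.8 h = 136 Wh = 0.1361 kWh
ceiling fan: 88.9 W × 0.671 h = 60 Wh = 0.05965 kWh
Total energy = 2.016 + 0.1361 + 0.05965 = 2.212 kWh
Cost = 2.212 kWh × €0.347 = €0.77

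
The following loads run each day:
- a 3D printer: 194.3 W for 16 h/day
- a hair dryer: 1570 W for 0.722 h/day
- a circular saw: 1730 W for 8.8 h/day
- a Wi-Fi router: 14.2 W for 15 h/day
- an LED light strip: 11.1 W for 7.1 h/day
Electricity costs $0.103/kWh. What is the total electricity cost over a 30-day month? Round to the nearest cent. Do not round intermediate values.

3D printer: 194.3 W × 16 h × 30 d = 93,264 Wh = 93.26 kWh
hair dryer: 1570 W × 0.722 h × 30 d = 34,006 Wh = 34.01 kWh
circular saw: 1730 W × 8.8 h × 30 d = 456,720 Wh = 456.7 kWh
Wi-Fi router: 14.2 W × 15 h × 30 d = 6,390 Wh = 6.39 kWh
LED light strip: 11.1 W × 7.1 h × 30 d = 2,364 Wh = 2.364 kWh
Total energy = 93.26 + 34.01 + 456.7 + 6.39 + 2.364 = 592.7 kWh
Cost = 592.7 kWh × $0.103 = $61.05

$61.05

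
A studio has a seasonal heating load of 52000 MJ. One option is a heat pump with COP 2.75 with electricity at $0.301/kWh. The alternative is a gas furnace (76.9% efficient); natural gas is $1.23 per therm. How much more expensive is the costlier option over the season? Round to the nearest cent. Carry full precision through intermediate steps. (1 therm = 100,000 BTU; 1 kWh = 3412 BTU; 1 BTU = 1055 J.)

Heat load = 52000 MJ = 52,000,000,000 J / 1055 = 49,289,100 BTU
Gas: input = 49,289,100 / 0.769 = 64,095,058 BTU = 641 therm → 641 × $1.23 = $788.37
Heat pump: 49,289,100 BTU / 3412 = 14,450 kWh heat; / 2.75 = 5,253 kWh in → × $0.301 = $1,581.16
Difference = |$788.37 − $1,581.16| = $792.79

$792.79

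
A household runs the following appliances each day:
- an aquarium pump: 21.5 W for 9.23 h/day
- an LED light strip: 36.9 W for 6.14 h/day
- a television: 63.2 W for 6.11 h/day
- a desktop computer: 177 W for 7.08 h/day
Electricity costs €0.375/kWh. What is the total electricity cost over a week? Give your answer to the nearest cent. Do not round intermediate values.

€5.42

aquarium pump: 21.5 W × 9.23 h × 7 d = 1,389 Wh = 1.389 kWh
LED light strip: 36.9 W × 6.14 h × 7 d = 1,586 Wh = 1.586 kWh
television: 63.2 W × 6.11 h × 7 d = 2,703 Wh = 2.703 kWh
desktop computer: 177 W × 7.08 h × 7 d = 8,772 Wh = 8.772 kWh
Total energy = 1.389 + 1.586 + 2.703 + 8.772 = 14.45 kWh
Cost = 14.45 kWh × €0.375 = €5.42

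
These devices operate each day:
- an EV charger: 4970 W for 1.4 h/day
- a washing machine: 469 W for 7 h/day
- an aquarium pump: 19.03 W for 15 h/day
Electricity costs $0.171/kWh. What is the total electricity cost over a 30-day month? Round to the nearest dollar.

$54

EV charger: 4970 W × 1.4 h × 30 d = 208,740 Wh = 208.7 kWh
washing machine: 469 W × 7 h × 30 d = 98,490 Wh = 98.49 kWh
aquarium pump: 19.03 W × 15 h × 30 d = 8,564 Wh = 8.564 kWh
Total energy = 208.7 + 98.49 + 8.564 = 315.8 kWh
Cost = 315.8 kWh × $0.171 = $54.00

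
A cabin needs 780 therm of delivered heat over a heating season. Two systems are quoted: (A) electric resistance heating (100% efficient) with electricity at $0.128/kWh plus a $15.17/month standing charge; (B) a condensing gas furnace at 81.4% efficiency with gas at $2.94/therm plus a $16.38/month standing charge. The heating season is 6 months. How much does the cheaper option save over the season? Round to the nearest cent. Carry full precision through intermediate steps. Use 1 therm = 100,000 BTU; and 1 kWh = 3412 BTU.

Heat load = 780 therm × 100,000 = 78,000,000 BTU
Gas: input = 78,000,000 / 0.814 = 95,823,096 BTU = 958.2 therm → 958.2 × $2.94 = $2,817.20; + 6 × $16.38 standing = $2,915.48
Electric: 78,000,000 BTU / 3412 = 22,860 kWh → × $0.128 = $2,926.14; + 6 × $15.17 standing = $3,017.16
Difference = |$2,915.48 − $3,017.16| = $101.68

$101.68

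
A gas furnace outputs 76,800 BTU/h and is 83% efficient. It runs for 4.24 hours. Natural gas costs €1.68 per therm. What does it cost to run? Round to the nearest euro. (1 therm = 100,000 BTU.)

Heat delivered = 76,800 BTU/h × 4.24 h = 325,632 BTU
Gas input = 325,632 / 0.83 = 392,328 BTU
= 392,328 / 100,000 = 3.923 therm
Cost = 3.923 × €1.68/therm = €6.59 ≈ €7

€7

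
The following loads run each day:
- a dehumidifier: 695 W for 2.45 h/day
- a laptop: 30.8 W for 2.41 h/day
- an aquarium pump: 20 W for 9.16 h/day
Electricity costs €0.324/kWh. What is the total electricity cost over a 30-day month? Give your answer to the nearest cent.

dehumidifier: 695 W × 2.45 h × 30 d = 51,083 Wh = 51.08 kWh
laptop: 30.8 W × 2.41 h × 30 d = 2,227 Wh = 2.227 kWh
aquarium pump: 20 W × 9.16 h × 30 d = 5,496 Wh = 5.496 kWh
Total energy = 51.08 + 2.227 + 5.496 = 58.81 kWh
Cost = 58.81 kWh × €0.324 = €19.05

€19.05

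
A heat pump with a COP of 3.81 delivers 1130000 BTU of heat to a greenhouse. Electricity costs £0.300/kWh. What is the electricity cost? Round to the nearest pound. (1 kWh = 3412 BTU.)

£26

Heat delivered = 1,130,000 BTU / 3412 = 331.2 kWh
Electrical input = 331.2 kWh / 3.81 = 86.92 kWh
Cost = 86.92 × £0.300/kWh = £26.08 ≈ £26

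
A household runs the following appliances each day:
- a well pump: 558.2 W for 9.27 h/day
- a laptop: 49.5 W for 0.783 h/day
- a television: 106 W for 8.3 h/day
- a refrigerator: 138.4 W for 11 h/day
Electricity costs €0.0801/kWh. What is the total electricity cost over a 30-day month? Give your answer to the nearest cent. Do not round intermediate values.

€18.30

well pump: 558.2 W × 9.27 h × 30 d = 155,235 Wh = 155.2 kWh
laptop: 49.5 W × 0.783 h × 30 d = 1,163 Wh = 1.163 kWh
television: 106 W × 8.3 h × 30 d = 26,394 Wh = 26.39 kWh
refrigerator: 138.4 W × 11 h × 30 d = 45,672 Wh = 45.67 kWh
Total energy = 155.2 + 1.163 + 26.39 + 45.67 = 228.5 kWh
Cost = 228.5 kWh × €0.0801 = €18.30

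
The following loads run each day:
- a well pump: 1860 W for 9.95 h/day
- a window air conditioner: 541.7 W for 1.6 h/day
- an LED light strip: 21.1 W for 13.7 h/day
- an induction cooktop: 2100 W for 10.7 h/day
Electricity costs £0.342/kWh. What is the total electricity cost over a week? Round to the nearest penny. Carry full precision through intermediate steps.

well pump: 1860 W × 9.95 h × 7 d = 129,549 Wh = 129.5 kWh
window air conditioner: 541.7 W × 1.6 h × 7 d = 6,067 Wh = 6.067 kWh
LED light strip: 21.1 W × 13.7 h × 7 d = 2,023 Wh = 2.023 kWh
induction cooktop: 2100 W × 10.7 h × 7 d = 157,290 Wh = 157.3 kWh
Total energy = 129.5 + 6.067 + 2.023 + 157.3 = 294.9 kWh
Cost = 294.9 kWh × £0.342 = £100.87

£100.87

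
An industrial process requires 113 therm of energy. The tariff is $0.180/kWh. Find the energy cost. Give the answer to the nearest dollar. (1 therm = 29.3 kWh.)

$596

113 therm × (29.3 kWh/therm) = 3,311 kWh
Cost = 3,311 kWh × $0.180/kWh = $595.96 ≈ $596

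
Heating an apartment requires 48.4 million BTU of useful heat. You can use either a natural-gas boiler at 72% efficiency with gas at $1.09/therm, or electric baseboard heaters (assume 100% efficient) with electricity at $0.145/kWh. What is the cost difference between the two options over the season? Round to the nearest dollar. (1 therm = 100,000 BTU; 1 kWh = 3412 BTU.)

$1324

Heat load = 48.4 × 10⁶ BTU = 48,400,000 BTU
Gas: input = 48,400,000 / 0.72 = 67,222,222 BTU = 672.2 therm → 672.2 × $1.09 = $732.72
Electric: 48,400,000 BTU / 3412 = 14,190 kWh → × $0.145 = $2,056.86
Difference = |$732.72 − $2,056.86| = $1,324.14 ≈ $1324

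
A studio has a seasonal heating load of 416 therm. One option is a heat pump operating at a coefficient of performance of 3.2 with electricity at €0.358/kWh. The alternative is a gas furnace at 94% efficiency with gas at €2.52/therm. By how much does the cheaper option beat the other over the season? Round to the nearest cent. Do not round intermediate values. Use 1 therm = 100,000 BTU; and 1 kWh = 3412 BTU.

Heat load = 416 therm × 100,000 = 41,600,000 BTU
Gas: input = 41,600,000 / 0.94 = 44,255,319 BTU = 442.6 therm → 442.6 × €2.52 = €1,115.23
Heat pump: 41,600,000 BTU / 3412 = 12,190 kWh heat; / 3.2 = 3,810 kWh in → × €0.358 = €1,364.01
Difference = |€1,115.23 − €1,364.01| = €248.78

€248.78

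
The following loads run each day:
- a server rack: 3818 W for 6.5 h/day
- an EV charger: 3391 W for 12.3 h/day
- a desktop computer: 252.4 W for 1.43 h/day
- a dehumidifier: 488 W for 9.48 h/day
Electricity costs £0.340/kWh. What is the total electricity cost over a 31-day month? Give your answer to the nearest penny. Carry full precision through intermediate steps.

server rack: 3818 W × 6.5 h × 31 d = 769,327 Wh = 769.3 kWh
EV charger: 3391 W × 12.3 h × 31 d = 1,292,988 Wh = 1,293 kWh
desktop computer: 252.4 W × 1.43 h × 31 d = 11,189 Wh = 11.19 kWh
dehumidifier: 488 W × 9.48 h × 31 d = 143,413 Wh = 143.4 kWh
Total energy = 769.3 + 1,293 + 11.19 + 143.4 = 2,217 kWh
Cost = 2,217 kWh × £0.340 = £753.75

£753.75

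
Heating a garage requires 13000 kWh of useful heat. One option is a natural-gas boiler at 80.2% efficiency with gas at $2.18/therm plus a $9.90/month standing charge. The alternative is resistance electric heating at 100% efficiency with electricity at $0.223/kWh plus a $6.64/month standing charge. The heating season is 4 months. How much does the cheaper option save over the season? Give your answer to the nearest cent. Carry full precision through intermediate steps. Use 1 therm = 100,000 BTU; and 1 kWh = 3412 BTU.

Heat load = 13000 kWh × 3412 = 44,356,000 BTU
Gas: input = 44,356,000 / 0.802 = 55,306,733 BTU = 553.1 therm → 553.1 × $2.18 = $1,205.69; + 4 × $9.90 standing = $1,245.29
Electric: 44,356,000 BTU / 3412 = 13,000 kWh → × $0.223 = $2,899.00; + 4 × $6.64 standing = $2,925.56
Difference = |$1,245.29 − $2,925.56| = $1,680.27

$1680.27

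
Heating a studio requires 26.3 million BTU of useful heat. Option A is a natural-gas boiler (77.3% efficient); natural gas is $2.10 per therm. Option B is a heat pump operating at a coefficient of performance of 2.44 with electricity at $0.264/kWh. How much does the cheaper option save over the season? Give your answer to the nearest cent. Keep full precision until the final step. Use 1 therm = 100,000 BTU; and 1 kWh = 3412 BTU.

$119.50

Heat load = 26.3 × 10⁶ BTU = 26,300,000 BTU
Gas: input = 26,300,000 / 0.773 = 34,023,286 BTU = 340.2 therm → 340.2 × $2.10 = $714.49
Heat pump: 26,300,000 BTU / 3412 = 7,708 kWh heat; / 2.44 = 3,159 kWh in → × $0.264 = $833.99
Difference = |$714.49 − $833.99| = $119.50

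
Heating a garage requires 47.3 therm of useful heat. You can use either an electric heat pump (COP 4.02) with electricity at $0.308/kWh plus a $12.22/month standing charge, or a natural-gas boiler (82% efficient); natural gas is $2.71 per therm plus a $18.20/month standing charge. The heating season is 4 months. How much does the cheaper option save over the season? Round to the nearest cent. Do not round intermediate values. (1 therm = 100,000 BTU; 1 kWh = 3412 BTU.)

Heat load = 47.3 therm × 100,000 = 4,730,000 BTU
Gas: input = 4,730,000 / 0.82 = 5,768,293 BTU = 57.68 therm → 57.68 × $2.71 = $156.32; + 4 × $18.20 standing = $229.12
Heat pump: 4,730,000 BTU / 3412 = 1,386 kWh heat; / 4.02 = 344.8 kWh in → × $0.308 = $106.21; + 4 × $12.22 standing = $155.09
Difference = |$229.12 − $155.09| = $74.03

$74.03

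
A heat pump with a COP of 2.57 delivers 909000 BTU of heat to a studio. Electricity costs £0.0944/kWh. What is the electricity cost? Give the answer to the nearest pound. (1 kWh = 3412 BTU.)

Heat delivered = 909,000 BTU / 3412 = 266.4 kWh
Electrical input = 266.4 kWh / 2.57 = 103.7 kWh
Cost = 103.7 × £0.0944/kWh = £9.79 ≈ £10

£10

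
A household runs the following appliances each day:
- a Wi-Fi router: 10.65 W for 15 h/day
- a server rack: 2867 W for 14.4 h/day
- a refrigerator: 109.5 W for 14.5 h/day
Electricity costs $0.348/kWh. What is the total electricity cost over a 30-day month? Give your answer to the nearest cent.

Wi-Fi router: 10.65 W × 15 h × 30 d = 4,792 Wh = 4.793 kWh
server rack: 2867 W × 14.4 h × 30 d = 1,238,544 Wh = 1,239 kWh
refrigerator: 109.5 W × 14.5 h × 30 d = 47,632 Wh = 47.63 kWh
Total energy = 4.793 + 1,239 + 47.63 = 1,291 kWh
Cost = 1,291 kWh × $0.348 = $449.26

$449.26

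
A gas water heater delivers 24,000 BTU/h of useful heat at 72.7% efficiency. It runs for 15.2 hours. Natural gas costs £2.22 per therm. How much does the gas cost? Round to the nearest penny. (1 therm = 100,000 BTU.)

Heat delivered = 24,000 BTU/h × 15.2 h = 364,800 BTU
Gas input = 364,800 / 0.727 = 501,788 BTU
= 501,788 / 100,000 = 5.018 therm
Cost = 5.018 × £2.22/therm = £11.14

£11.14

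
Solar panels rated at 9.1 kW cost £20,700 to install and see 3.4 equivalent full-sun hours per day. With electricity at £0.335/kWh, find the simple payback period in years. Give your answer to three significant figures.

5.47 years

Daily generation = 9.1 kW × 3.4 h = 30.94 kWh
Annual generation = 30.94 × 365 = 11293 kWh
Annual savings = 11293 × £0.335 = £3,783.19
Payback = £20,700 / £3,783.19 = 5.47 years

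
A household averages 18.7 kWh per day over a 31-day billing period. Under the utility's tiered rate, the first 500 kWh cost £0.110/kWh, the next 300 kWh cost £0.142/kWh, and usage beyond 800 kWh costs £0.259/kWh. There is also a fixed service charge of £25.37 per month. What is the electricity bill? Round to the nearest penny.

£91.69

Usage = 18.7 kWh/day × 31 days = 579.7 kWh
First 500 kWh × £0.110 = £55.00
Next 79.7 kWh × £0.142 = £11.32
Remaining tier: 0 kWh (not reached)
Energy charge = £66.32; + service £25.37 = £91.69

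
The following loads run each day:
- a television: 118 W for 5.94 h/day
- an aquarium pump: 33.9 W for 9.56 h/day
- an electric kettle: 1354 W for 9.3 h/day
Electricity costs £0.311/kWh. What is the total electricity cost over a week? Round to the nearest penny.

£29.64

television: 118 W × 5.94 h × 7 d = 4,906 Wh = 4.906 kWh
aquarium pump: 33.9 W × 9.56 h × 7 d = 2,269 Wh = 2.269 kWh
electric kettle: 1354 W × 9.3 h × 7 d = 88,145 Wh = 88.15 kWh
Total energy = 4.906 + 2.269 + 88.15 = 95.32 kWh
Cost = 95.32 kWh × £0.311 = £29.64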